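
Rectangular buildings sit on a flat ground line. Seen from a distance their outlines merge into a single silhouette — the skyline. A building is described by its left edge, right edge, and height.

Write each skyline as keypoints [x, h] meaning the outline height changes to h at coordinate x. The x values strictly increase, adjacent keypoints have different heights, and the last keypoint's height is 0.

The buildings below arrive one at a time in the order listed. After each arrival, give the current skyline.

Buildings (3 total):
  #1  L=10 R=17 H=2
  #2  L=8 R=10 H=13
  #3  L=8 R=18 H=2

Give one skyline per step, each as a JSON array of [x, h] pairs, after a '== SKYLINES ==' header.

== SKYLINES ==
[[10,2],[17,0]]
[[8,13],[10,2],[17,0]]
[[8,13],[10,2],[18,0]]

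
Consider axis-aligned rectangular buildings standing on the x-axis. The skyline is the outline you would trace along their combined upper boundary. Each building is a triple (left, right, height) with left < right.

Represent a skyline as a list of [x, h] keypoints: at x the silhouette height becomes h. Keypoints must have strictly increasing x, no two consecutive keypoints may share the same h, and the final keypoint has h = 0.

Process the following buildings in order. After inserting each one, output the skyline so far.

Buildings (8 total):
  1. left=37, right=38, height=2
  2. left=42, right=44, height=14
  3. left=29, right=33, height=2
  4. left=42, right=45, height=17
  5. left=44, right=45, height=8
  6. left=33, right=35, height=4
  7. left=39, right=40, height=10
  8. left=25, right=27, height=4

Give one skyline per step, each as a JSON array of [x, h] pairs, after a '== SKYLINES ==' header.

== SKYLINES ==
[[37,2],[38,0]]
[[37,2],[38,0],[42,14],[44,0]]
[[29,2],[33,0],[37,2],[38,0],[42,14],[44,0]]
[[29,2],[33,0],[37,2],[38,0],[42,17],[45,0]]
[[29,2],[33,0],[37,2],[38,0],[42,17],[45,0]]
[[29,2],[33,4],[35,0],[37,2],[38,0],[42,17],[45,0]]
[[29,2],[33,4],[35,0],[37,2],[38,0],[39,10],[40,0],[42,17],[45,0]]
[[25,4],[27,0],[29,2],[33,4],[35,0],[37,2],[38,0],[39,10],[40,0],[42,17],[45,0]]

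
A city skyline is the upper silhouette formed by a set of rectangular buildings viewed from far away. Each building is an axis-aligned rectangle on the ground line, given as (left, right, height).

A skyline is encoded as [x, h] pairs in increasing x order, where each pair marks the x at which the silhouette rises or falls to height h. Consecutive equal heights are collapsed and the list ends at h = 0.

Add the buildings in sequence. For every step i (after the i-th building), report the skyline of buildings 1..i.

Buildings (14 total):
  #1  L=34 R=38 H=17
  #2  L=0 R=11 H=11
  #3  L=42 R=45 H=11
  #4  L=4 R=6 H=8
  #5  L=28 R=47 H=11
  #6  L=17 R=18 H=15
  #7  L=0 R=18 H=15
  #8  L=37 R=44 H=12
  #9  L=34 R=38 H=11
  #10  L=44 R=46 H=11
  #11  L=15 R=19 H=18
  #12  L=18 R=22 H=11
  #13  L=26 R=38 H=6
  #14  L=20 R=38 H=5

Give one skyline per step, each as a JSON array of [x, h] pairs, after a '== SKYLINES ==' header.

== SKYLINES ==
[[34,17],[38,0]]
[[0,11],[11,0],[34,17],[38,0]]
[[0,11],[11,0],[34,17],[38,0],[42,11],[45,0]]
[[0,11],[11,0],[34,17],[38,0],[42,11],[45,0]]
[[0,11],[11,0],[28,11],[34,17],[38,11],[47,0]]
[[0,11],[11,0],[17,15],[18,0],[28,11],[34,17],[38,11],[47,0]]
[[0,15],[18,0],[28,11],[34,17],[38,11],[47,0]]
[[0,15],[18,0],[28,11],[34,17],[38,12],[44,11],[47,0]]
[[0,15],[18,0],[28,11],[34,17],[38,12],[44,11],[47,0]]
[[0,15],[18,0],[28,11],[34,17],[38,12],[44,11],[47,0]]
[[0,15],[15,18],[19,0],[28,11],[34,17],[38,12],[44,11],[47,0]]
[[0,15],[15,18],[19,11],[22,0],[28,11],[34,17],[38,12],[44,11],[47,0]]
[[0,15],[15,18],[19,11],[22,0],[26,6],[28,11],[34,17],[38,12],[44,11],[47,0]]
[[0,15],[15,18],[19,11],[22,5],[26,6],[28,11],[34,17],[38,12],[44,11],[47,0]]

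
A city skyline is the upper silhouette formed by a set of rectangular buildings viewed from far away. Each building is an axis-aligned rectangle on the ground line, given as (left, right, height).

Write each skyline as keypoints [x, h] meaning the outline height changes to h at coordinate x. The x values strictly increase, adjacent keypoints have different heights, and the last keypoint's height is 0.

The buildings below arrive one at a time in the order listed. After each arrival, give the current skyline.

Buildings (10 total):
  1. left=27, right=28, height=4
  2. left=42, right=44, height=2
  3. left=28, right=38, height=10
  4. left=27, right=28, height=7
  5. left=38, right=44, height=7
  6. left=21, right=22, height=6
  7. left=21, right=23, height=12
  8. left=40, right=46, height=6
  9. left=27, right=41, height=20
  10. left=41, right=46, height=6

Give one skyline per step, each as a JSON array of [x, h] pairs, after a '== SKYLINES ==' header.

== SKYLINES ==
[[27,4],[28,0]]
[[27,4],[28,0],[42,2],[44,0]]
[[27,4],[28,10],[38,0],[42,2],[44,0]]
[[27,7],[28,10],[38,0],[42,2],[44,0]]
[[27,7],[28,10],[38,7],[44,0]]
[[21,6],[22,0],[27,7],[28,10],[38,7],[44,0]]
[[21,12],[23,0],[27,7],[28,10],[38,7],[44,0]]
[[21,12],[23,0],[27,7],[28,10],[38,7],[44,6],[46,0]]
[[21,12],[23,0],[27,20],[41,7],[44,6],[46,0]]
[[21,12],[23,0],[27,20],[41,7],[44,6],[46,0]]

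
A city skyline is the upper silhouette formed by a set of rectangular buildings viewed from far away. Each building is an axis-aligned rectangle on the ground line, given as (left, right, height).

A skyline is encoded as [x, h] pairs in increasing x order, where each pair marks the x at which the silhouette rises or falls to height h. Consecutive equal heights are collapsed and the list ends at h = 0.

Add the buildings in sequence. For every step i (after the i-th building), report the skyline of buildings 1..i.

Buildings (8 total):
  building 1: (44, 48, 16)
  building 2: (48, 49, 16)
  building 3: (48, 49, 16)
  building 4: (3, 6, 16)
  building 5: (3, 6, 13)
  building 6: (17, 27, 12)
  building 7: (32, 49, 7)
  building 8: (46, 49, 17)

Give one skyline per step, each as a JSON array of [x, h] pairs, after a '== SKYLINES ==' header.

== SKYLINES ==
[[44,16],[48,0]]
[[44,16],[49,0]]
[[44,16],[49,0]]
[[3,16],[6,0],[44,16],[49,0]]
[[3,16],[6,0],[44,16],[49,0]]
[[3,16],[6,0],[17,12],[27,0],[44,16],[49,0]]
[[3,16],[6,0],[17,12],[27,0],[32,7],[44,16],[49,0]]
[[3,16],[6,0],[17,12],[27,0],[32,7],[44,16],[46,17],[49,0]]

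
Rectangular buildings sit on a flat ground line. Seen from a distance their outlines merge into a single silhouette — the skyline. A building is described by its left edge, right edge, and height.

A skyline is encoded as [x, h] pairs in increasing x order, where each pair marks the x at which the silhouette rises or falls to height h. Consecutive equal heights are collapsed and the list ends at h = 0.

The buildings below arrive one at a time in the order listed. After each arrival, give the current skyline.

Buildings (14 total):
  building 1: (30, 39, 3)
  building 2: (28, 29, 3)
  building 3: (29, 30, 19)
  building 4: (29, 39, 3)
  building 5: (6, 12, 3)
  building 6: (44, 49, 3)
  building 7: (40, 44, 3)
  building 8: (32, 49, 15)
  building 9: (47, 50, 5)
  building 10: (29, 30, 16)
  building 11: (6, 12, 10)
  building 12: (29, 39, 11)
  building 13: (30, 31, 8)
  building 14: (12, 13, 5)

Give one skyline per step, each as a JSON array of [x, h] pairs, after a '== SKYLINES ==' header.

== SKYLINES ==
[[30,3],[39,0]]
[[28,3],[29,0],[30,3],[39,0]]
[[28,3],[29,19],[30,3],[39,0]]
[[28,3],[29,19],[30,3],[39,0]]
[[6,3],[12,0],[28,3],[29,19],[30,3],[39,0]]
[[6,3],[12,0],[28,3],[29,19],[30,3],[39,0],[44,3],[49,0]]
[[6,3],[12,0],[28,3],[29,19],[30,3],[39,0],[40,3],[49,0]]
[[6,3],[12,0],[28,3],[29,19],[30,3],[32,15],[49,0]]
[[6,3],[12,0],[28,3],[29,19],[30,3],[32,15],[49,5],[50,0]]
[[6,3],[12,0],[28,3],[29,19],[30,3],[32,15],[49,5],[50,0]]
[[6,10],[12,0],[28,3],[29,19],[30,3],[32,15],[49,5],[50,0]]
[[6,10],[12,0],[28,3],[29,19],[30,11],[32,15],[49,5],[50,0]]
[[6,10],[12,0],[28,3],[29,19],[30,11],[32,15],[49,5],[50,0]]
[[6,10],[12,5],[13,0],[28,3],[29,19],[30,11],[32,15],[49,5],[50,0]]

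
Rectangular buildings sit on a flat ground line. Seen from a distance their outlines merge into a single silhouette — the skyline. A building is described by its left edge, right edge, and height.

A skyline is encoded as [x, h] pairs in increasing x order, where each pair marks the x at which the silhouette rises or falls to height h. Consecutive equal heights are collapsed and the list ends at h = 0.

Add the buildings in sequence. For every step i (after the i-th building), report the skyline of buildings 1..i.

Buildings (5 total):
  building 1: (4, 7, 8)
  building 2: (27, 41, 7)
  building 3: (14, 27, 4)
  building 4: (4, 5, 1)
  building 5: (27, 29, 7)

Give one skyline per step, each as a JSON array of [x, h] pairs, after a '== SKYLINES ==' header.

== SKYLINES ==
[[4,8],[7,0]]
[[4,8],[7,0],[27,7],[41,0]]
[[4,8],[7,0],[14,4],[27,7],[41,0]]
[[4,8],[7,0],[14,4],[27,7],[41,0]]
[[4,8],[7,0],[14,4],[27,7],[41,0]]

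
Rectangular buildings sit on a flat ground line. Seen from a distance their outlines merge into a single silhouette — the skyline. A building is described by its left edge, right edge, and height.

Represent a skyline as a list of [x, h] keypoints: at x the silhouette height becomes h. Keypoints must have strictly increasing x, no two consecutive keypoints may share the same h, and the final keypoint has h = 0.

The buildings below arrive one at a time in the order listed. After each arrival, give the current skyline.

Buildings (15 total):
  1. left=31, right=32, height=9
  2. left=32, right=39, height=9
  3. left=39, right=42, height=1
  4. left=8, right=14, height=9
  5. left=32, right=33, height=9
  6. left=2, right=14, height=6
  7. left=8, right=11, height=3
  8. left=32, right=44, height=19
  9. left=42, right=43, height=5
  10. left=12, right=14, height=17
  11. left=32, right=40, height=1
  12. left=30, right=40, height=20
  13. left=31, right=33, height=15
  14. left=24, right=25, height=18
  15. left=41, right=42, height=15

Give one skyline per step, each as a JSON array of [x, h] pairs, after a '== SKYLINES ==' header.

== SKYLINES ==
[[31,9],[32,0]]
[[31,9],[39,0]]
[[31,9],[39,1],[42,0]]
[[8,9],[14,0],[31,9],[39,1],[42,0]]
[[8,9],[14,0],[31,9],[39,1],[42,0]]
[[2,6],[8,9],[14,0],[31,9],[39,1],[42,0]]
[[2,6],[8,9],[14,0],[31,9],[39,1],[42,0]]
[[2,6],[8,9],[14,0],[31,9],[32,19],[44,0]]
[[2,6],[8,9],[14,0],[31,9],[32,19],[44,0]]
[[2,6],[8,9],[12,17],[14,0],[31,9],[32,19],[44,0]]
[[2,6],[8,9],[12,17],[14,0],[31,9],[32,19],[44,0]]
[[2,6],[8,9],[12,17],[14,0],[30,20],[40,19],[44,0]]
[[2,6],[8,9],[12,17],[14,0],[30,20],[40,19],[44,0]]
[[2,6],[8,9],[12,17],[14,0],[24,18],[25,0],[30,20],[40,19],[44,0]]
[[2,6],[8,9],[12,17],[14,0],[24,18],[25,0],[30,20],[40,19],[44,0]]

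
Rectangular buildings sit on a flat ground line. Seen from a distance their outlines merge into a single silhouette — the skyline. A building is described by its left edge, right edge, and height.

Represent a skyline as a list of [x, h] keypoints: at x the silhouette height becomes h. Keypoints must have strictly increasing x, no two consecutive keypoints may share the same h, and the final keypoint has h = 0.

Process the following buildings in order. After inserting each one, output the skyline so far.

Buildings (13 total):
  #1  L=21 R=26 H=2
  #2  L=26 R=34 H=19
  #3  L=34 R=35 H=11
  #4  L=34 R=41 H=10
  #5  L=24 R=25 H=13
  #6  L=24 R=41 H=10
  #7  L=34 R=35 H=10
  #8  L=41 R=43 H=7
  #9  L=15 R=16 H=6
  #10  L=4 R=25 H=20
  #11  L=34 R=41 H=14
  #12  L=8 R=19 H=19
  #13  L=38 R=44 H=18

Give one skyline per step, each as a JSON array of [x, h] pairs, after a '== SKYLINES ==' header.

== SKYLINES ==
[[21,2],[26,0]]
[[21,2],[26,19],[34,0]]
[[21,2],[26,19],[34,11],[35,0]]
[[21,2],[26,19],[34,11],[35,10],[41,0]]
[[21,2],[24,13],[25,2],[26,19],[34,11],[35,10],[41,0]]
[[21,2],[24,13],[25,10],[26,19],[34,11],[35,10],[41,0]]
[[21,2],[24,13],[25,10],[26,19],[34,11],[35,10],[41,0]]
[[21,2],[24,13],[25,10],[26,19],[34,11],[35,10],[41,7],[43,0]]
[[15,6],[16,0],[21,2],[24,13],[25,10],[26,19],[34,11],[35,10],[41,7],[43,0]]
[[4,20],[25,10],[26,19],[34,11],[35,10],[41,7],[43,0]]
[[4,20],[25,10],[26,19],[34,14],[41,7],[43,0]]
[[4,20],[25,10],[26,19],[34,14],[41,7],[43,0]]
[[4,20],[25,10],[26,19],[34,14],[38,18],[44,0]]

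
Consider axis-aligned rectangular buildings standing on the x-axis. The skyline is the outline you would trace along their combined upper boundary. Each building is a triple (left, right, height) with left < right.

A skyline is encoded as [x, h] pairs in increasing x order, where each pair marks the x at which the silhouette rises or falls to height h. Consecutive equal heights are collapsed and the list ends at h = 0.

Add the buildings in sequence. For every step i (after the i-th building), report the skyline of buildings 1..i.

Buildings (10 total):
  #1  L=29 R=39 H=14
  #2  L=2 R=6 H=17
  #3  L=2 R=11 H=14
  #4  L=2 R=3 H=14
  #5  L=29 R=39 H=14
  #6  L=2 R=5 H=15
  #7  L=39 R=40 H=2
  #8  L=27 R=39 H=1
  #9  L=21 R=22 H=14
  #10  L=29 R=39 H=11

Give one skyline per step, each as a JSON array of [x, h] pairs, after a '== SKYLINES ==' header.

== SKYLINES ==
[[29,14],[39,0]]
[[2,17],[6,0],[29,14],[39,0]]
[[2,17],[6,14],[11,0],[29,14],[39,0]]
[[2,17],[6,14],[11,0],[29,14],[39,0]]
[[2,17],[6,14],[11,0],[29,14],[39,0]]
[[2,17],[6,14],[11,0],[29,14],[39,0]]
[[2,17],[6,14],[11,0],[29,14],[39,2],[40,0]]
[[2,17],[6,14],[11,0],[27,1],[29,14],[39,2],[40,0]]
[[2,17],[6,14],[11,0],[21,14],[22,0],[27,1],[29,14],[39,2],[40,0]]
[[2,17],[6,14],[11,0],[21,14],[22,0],[27,1],[29,14],[39,2],[40,0]]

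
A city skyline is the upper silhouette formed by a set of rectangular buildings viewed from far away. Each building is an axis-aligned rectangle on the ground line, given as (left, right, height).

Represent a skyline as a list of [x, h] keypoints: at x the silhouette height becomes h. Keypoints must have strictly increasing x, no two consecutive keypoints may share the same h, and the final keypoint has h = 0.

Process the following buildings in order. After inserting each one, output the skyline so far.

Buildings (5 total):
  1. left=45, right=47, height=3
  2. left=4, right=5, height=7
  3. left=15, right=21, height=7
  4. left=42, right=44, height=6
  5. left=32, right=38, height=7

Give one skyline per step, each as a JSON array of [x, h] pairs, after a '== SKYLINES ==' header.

== SKYLINES ==
[[45,3],[47,0]]
[[4,7],[5,0],[45,3],[47,0]]
[[4,7],[5,0],[15,7],[21,0],[45,3],[47,0]]
[[4,7],[5,0],[15,7],[21,0],[42,6],[44,0],[45,3],[47,0]]
[[4,7],[5,0],[15,7],[21,0],[32,7],[38,0],[42,6],[44,0],[45,3],[47,0]]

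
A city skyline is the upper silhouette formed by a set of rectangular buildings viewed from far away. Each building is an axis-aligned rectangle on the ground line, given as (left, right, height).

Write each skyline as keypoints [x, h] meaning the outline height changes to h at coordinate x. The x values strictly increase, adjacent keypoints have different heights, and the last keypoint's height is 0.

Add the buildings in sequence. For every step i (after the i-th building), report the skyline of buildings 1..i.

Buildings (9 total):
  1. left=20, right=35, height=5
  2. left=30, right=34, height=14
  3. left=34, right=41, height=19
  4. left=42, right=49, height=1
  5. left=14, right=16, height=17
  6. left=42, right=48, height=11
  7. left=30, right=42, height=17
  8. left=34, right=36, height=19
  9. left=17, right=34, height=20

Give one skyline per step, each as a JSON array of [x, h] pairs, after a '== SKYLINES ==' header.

== SKYLINES ==
[[20,5],[35,0]]
[[20,5],[30,14],[34,5],[35,0]]
[[20,5],[30,14],[34,19],[41,0]]
[[20,5],[30,14],[34,19],[41,0],[42,1],[49,0]]
[[14,17],[16,0],[20,5],[30,14],[34,19],[41,0],[42,1],[49,0]]
[[14,17],[16,0],[20,5],[30,14],[34,19],[41,0],[42,11],[48,1],[49,0]]
[[14,17],[16,0],[20,5],[30,17],[34,19],[41,17],[42,11],[48,1],[49,0]]
[[14,17],[16,0],[20,5],[30,17],[34,19],[41,17],[42,11],[48,1],[49,0]]
[[14,17],[16,0],[17,20],[34,19],[41,17],[42,11],[48,1],[49,0]]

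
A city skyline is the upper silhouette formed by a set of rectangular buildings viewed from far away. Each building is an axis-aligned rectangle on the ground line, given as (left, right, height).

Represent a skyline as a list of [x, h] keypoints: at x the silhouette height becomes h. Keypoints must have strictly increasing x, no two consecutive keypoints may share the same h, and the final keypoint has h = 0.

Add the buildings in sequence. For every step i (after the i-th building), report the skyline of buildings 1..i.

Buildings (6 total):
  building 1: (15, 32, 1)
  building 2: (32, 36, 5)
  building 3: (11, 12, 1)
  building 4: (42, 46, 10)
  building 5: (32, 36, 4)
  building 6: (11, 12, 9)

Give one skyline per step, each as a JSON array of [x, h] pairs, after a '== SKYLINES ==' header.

== SKYLINES ==
[[15,1],[32,0]]
[[15,1],[32,5],[36,0]]
[[11,1],[12,0],[15,1],[32,5],[36,0]]
[[11,1],[12,0],[15,1],[32,5],[36,0],[42,10],[46,0]]
[[11,1],[12,0],[15,1],[32,5],[36,0],[42,10],[46,0]]
[[11,9],[12,0],[15,1],[32,5],[36,0],[42,10],[46,0]]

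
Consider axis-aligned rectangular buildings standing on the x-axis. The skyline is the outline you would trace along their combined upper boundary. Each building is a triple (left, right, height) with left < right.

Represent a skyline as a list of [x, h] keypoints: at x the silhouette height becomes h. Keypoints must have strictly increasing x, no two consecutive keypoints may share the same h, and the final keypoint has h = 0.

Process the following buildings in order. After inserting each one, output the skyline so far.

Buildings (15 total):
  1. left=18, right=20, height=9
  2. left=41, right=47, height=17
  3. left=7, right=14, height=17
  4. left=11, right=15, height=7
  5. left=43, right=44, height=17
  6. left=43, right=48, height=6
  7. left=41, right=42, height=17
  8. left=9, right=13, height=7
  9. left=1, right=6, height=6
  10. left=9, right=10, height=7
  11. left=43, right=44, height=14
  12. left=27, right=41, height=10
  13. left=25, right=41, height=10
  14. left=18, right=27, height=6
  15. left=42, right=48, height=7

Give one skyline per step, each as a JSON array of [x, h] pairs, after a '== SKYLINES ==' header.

== SKYLINES ==
[[18,9],[20,0]]
[[18,9],[20,0],[41,17],[47,0]]
[[7,17],[14,0],[18,9],[20,0],[41,17],[47,0]]
[[7,17],[14,7],[15,0],[18,9],[20,0],[41,17],[47,0]]
[[7,17],[14,7],[15,0],[18,9],[20,0],[41,17],[47,0]]
[[7,17],[14,7],[15,0],[18,9],[20,0],[41,17],[47,6],[48,0]]
[[7,17],[14,7],[15,0],[18,9],[20,0],[41,17],[47,6],[48,0]]
[[7,17],[14,7],[15,0],[18,9],[20,0],[41,17],[47,6],[48,0]]
[[1,6],[6,0],[7,17],[14,7],[15,0],[18,9],[20,0],[41,17],[47,6],[48,0]]
[[1,6],[6,0],[7,17],[14,7],[15,0],[18,9],[20,0],[41,17],[47,6],[48,0]]
[[1,6],[6,0],[7,17],[14,7],[15,0],[18,9],[20,0],[41,17],[47,6],[48,0]]
[[1,6],[6,0],[7,17],[14,7],[15,0],[18,9],[20,0],[27,10],[41,17],[47,6],[48,0]]
[[1,6],[6,0],[7,17],[14,7],[15,0],[18,9],[20,0],[25,10],[41,17],[47,6],[48,0]]
[[1,6],[6,0],[7,17],[14,7],[15,0],[18,9],[20,6],[25,10],[41,17],[47,6],[48,0]]
[[1,6],[6,0],[7,17],[14,7],[15,0],[18,9],[20,6],[25,10],[41,17],[47,7],[48,0]]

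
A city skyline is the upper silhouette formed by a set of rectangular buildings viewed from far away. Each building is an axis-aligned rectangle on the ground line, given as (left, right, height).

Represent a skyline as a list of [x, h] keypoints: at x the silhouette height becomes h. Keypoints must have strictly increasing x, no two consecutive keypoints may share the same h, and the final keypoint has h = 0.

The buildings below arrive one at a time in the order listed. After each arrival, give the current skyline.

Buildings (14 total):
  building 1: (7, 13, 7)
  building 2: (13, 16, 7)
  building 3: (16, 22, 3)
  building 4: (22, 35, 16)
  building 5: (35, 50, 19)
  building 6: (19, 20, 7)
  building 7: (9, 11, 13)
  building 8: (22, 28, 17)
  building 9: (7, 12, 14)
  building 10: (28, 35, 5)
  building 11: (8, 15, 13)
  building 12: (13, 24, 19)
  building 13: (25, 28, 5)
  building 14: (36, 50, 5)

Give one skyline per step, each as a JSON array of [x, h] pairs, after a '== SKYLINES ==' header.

== SKYLINES ==
[[7,7],[13,0]]
[[7,7],[16,0]]
[[7,7],[16,3],[22,0]]
[[7,7],[16,3],[22,16],[35,0]]
[[7,7],[16,3],[22,16],[35,19],[50,0]]
[[7,7],[16,3],[19,7],[20,3],[22,16],[35,19],[50,0]]
[[7,7],[9,13],[11,7],[16,3],[19,7],[20,3],[22,16],[35,19],[50,0]]
[[7,7],[9,13],[11,7],[16,3],[19,7],[20,3],[22,17],[28,16],[35,19],[50,0]]
[[7,14],[12,7],[16,3],[19,7],[20,3],[22,17],[28,16],[35,19],[50,0]]
[[7,14],[12,7],[16,3],[19,7],[20,3],[22,17],[28,16],[35,19],[50,0]]
[[7,14],[12,13],[15,7],[16,3],[19,7],[20,3],[22,17],[28,16],[35,19],[50,0]]
[[7,14],[12,13],[13,19],[24,17],[28,16],[35,19],[50,0]]
[[7,14],[12,13],[13,19],[24,17],[28,16],[35,19],[50,0]]
[[7,14],[12,13],[13,19],[24,17],[28,16],[35,19],[50,0]]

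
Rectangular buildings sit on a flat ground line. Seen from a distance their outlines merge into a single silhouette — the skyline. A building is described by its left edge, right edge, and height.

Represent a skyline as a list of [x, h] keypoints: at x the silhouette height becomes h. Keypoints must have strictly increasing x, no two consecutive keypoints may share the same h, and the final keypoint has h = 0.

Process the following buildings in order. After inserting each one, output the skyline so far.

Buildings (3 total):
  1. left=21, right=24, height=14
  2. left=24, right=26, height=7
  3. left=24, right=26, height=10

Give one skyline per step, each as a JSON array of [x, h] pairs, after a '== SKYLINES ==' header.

== SKYLINES ==
[[21,14],[24,0]]
[[21,14],[24,7],[26,0]]
[[21,14],[24,10],[26,0]]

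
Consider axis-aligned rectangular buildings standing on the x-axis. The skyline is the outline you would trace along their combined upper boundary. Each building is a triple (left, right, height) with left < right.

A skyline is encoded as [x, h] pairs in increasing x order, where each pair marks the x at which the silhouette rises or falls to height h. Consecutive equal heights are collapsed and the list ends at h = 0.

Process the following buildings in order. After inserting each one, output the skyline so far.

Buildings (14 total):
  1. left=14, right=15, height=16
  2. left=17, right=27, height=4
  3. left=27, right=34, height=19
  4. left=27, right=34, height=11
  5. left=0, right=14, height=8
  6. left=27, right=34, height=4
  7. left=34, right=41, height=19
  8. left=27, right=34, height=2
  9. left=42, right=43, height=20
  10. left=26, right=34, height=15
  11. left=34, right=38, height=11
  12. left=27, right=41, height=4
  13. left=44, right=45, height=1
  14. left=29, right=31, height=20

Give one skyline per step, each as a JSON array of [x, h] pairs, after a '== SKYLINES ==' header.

== SKYLINES ==
[[14,16],[15,0]]
[[14,16],[15,0],[17,4],[27,0]]
[[14,16],[15,0],[17,4],[27,19],[34,0]]
[[14,16],[15,0],[17,4],[27,19],[34,0]]
[[0,8],[14,16],[15,0],[17,4],[27,19],[34,0]]
[[0,8],[14,16],[15,0],[17,4],[27,19],[34,0]]
[[0,8],[14,16],[15,0],[17,4],[27,19],[41,0]]
[[0,8],[14,16],[15,0],[17,4],[27,19],[41,0]]
[[0,8],[14,16],[15,0],[17,4],[27,19],[41,0],[42,20],[43,0]]
[[0,8],[14,16],[15,0],[17,4],[26,15],[27,19],[41,0],[42,20],[43,0]]
[[0,8],[14,16],[15,0],[17,4],[26,15],[27,19],[41,0],[42,20],[43,0]]
[[0,8],[14,16],[15,0],[17,4],[26,15],[27,19],[41,0],[42,20],[43,0]]
[[0,8],[14,16],[15,0],[17,4],[26,15],[27,19],[41,0],[42,20],[43,0],[44,1],[45,0]]
[[0,8],[14,16],[15,0],[17,4],[26,15],[27,19],[29,20],[31,19],[41,0],[42,20],[43,0],[44,1],[45,0]]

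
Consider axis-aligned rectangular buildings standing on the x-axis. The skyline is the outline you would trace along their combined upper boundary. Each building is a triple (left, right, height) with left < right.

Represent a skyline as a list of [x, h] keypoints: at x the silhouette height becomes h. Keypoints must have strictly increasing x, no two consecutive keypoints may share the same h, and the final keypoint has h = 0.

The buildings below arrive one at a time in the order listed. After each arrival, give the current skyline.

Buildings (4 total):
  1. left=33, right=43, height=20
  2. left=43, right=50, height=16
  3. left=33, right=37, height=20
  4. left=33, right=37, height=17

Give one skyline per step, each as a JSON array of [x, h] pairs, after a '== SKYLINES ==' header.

== SKYLINES ==
[[33,20],[43,0]]
[[33,20],[43,16],[50,0]]
[[33,20],[43,16],[50,0]]
[[33,20],[43,16],[50,0]]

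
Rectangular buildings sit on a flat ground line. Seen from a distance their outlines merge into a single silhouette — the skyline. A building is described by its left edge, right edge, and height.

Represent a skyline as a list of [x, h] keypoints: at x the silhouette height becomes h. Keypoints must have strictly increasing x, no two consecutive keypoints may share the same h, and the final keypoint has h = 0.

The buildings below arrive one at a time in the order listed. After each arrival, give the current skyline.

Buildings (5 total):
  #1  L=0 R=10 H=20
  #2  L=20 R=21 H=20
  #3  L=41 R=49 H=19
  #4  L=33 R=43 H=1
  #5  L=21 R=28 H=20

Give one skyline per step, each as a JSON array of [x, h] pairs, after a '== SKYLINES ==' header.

== SKYLINES ==
[[0,20],[10,0]]
[[0,20],[10,0],[20,20],[21,0]]
[[0,20],[10,0],[20,20],[21,0],[41,19],[49,0]]
[[0,20],[10,0],[20,20],[21,0],[33,1],[41,19],[49,0]]
[[0,20],[10,0],[20,20],[28,0],[33,1],[41,19],[49,0]]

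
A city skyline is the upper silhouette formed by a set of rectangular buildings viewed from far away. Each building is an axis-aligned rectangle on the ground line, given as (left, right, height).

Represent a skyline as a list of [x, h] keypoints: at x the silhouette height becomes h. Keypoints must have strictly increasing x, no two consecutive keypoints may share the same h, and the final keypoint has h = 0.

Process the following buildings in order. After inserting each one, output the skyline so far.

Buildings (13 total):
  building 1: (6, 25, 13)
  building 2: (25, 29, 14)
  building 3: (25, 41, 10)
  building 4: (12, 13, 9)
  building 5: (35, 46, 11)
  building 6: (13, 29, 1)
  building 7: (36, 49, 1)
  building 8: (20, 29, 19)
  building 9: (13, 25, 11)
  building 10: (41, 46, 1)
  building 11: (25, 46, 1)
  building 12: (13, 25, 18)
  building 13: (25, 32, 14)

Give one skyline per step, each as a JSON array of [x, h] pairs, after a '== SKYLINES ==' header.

== SKYLINES ==
[[6,13],[25,0]]
[[6,13],[25,14],[29,0]]
[[6,13],[25,14],[29,10],[41,0]]
[[6,13],[25,14],[29,10],[41,0]]
[[6,13],[25,14],[29,10],[35,11],[46,0]]
[[6,13],[25,14],[29,10],[35,11],[46,0]]
[[6,13],[25,14],[29,10],[35,11],[46,1],[49,0]]
[[6,13],[20,19],[29,10],[35,11],[46,1],[49,0]]
[[6,13],[20,19],[29,10],[35,11],[46,1],[49,0]]
[[6,13],[20,19],[29,10],[35,11],[46,1],[49,0]]
[[6,13],[20,19],[29,10],[35,11],[46,1],[49,0]]
[[6,13],[13,18],[20,19],[29,10],[35,11],[46,1],[49,0]]
[[6,13],[13,18],[20,19],[29,14],[32,10],[35,11],[46,1],[49,0]]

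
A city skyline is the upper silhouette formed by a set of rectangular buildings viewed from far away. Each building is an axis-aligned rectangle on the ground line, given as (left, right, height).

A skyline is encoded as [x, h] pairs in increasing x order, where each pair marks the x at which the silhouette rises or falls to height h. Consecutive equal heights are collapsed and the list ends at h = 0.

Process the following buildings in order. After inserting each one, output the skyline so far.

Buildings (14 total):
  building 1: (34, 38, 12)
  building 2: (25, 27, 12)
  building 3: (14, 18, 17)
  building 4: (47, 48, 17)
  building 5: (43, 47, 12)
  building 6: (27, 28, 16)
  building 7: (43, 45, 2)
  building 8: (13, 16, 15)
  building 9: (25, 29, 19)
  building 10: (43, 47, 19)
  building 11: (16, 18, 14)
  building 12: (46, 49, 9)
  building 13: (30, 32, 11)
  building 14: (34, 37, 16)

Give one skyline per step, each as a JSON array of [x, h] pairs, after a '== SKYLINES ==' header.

== SKYLINES ==
[[34,12],[38,0]]
[[25,12],[27,0],[34,12],[38,0]]
[[14,17],[18,0],[25,12],[27,0],[34,12],[38,0]]
[[14,17],[18,0],[25,12],[27,0],[34,12],[38,0],[47,17],[48,0]]
[[14,17],[18,0],[25,12],[27,0],[34,12],[38,0],[43,12],[47,17],[48,0]]
[[14,17],[18,0],[25,12],[27,16],[28,0],[34,12],[38,0],[43,12],[47,17],[48,0]]
[[14,17],[18,0],[25,12],[27,16],[28,0],[34,12],[38,0],[43,12],[47,17],[48,0]]
[[13,15],[14,17],[18,0],[25,12],[27,16],[28,0],[34,12],[38,0],[43,12],[47,17],[48,0]]
[[13,15],[14,17],[18,0],[25,19],[29,0],[34,12],[38,0],[43,12],[47,17],[48,0]]
[[13,15],[14,17],[18,0],[25,19],[29,0],[34,12],[38,0],[43,19],[47,17],[48,0]]
[[13,15],[14,17],[18,0],[25,19],[29,0],[34,12],[38,0],[43,19],[47,17],[48,0]]
[[13,15],[14,17],[18,0],[25,19],[29,0],[34,12],[38,0],[43,19],[47,17],[48,9],[49,0]]
[[13,15],[14,17],[18,0],[25,19],[29,0],[30,11],[32,0],[34,12],[38,0],[43,19],[47,17],[48,9],[49,0]]
[[13,15],[14,17],[18,0],[25,19],[29,0],[30,11],[32,0],[34,16],[37,12],[38,0],[43,19],[47,17],[48,9],[49,0]]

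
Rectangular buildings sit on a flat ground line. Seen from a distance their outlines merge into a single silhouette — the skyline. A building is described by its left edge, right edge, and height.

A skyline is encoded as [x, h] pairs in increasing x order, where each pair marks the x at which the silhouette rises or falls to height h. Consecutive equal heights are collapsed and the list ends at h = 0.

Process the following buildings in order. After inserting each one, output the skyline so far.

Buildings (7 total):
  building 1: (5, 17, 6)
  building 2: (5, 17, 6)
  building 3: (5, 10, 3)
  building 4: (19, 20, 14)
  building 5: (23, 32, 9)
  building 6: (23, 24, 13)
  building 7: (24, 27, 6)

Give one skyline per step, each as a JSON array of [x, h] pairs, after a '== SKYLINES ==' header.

== SKYLINES ==
[[5,6],[17,0]]
[[5,6],[17,0]]
[[5,6],[17,0]]
[[5,6],[17,0],[19,14],[20,0]]
[[5,6],[17,0],[19,14],[20,0],[23,9],[32,0]]
[[5,6],[17,0],[19,14],[20,0],[23,13],[24,9],[32,0]]
[[5,6],[17,0],[19,14],[20,0],[23,13],[24,9],[32,0]]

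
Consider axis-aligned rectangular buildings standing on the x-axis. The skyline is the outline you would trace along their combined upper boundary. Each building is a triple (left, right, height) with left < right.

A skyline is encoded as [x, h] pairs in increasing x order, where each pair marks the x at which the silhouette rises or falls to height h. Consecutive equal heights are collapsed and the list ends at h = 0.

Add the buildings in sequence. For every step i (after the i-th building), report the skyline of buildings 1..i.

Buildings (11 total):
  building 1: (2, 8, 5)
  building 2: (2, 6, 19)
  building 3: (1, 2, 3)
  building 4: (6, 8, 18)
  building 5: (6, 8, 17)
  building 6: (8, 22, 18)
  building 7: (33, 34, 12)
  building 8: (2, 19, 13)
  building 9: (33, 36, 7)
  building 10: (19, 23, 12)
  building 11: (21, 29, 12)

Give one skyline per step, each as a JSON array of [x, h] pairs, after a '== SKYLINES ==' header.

== SKYLINES ==
[[2,5],[8,0]]
[[2,19],[6,5],[8,0]]
[[1,3],[2,19],[6,5],[8,0]]
[[1,3],[2,19],[6,18],[8,0]]
[[1,3],[2,19],[6,18],[8,0]]
[[1,3],[2,19],[6,18],[22,0]]
[[1,3],[2,19],[6,18],[22,0],[33,12],[34,0]]
[[1,3],[2,19],[6,18],[22,0],[33,12],[34,0]]
[[1,3],[2,19],[6,18],[22,0],[33,12],[34,7],[36,0]]
[[1,3],[2,19],[6,18],[22,12],[23,0],[33,12],[34,7],[36,0]]
[[1,3],[2,19],[6,18],[22,12],[29,0],[33,12],[34,7],[36,0]]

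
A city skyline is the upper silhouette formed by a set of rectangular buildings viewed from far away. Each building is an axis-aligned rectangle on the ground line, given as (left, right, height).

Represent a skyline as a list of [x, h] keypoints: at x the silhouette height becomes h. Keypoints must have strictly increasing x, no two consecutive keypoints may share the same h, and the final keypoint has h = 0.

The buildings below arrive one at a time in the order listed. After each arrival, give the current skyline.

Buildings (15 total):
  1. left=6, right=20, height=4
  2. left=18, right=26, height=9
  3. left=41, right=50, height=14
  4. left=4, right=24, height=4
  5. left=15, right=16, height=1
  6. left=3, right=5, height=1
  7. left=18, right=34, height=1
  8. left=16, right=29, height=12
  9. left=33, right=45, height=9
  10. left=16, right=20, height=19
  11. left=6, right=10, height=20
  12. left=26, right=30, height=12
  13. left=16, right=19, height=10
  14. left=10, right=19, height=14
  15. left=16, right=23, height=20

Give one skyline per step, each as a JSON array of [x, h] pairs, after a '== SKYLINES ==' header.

== SKYLINES ==
[[6,4],[20,0]]
[[6,4],[18,9],[26,0]]
[[6,4],[18,9],[26,0],[41,14],[50,0]]
[[4,4],[18,9],[26,0],[41,14],[50,0]]
[[4,4],[18,9],[26,0],[41,14],[50,0]]
[[3,1],[4,4],[18,9],[26,0],[41,14],[50,0]]
[[3,1],[4,4],[18,9],[26,1],[34,0],[41,14],[50,0]]
[[3,1],[4,4],[16,12],[29,1],[34,0],[41,14],[50,0]]
[[3,1],[4,4],[16,12],[29,1],[33,9],[41,14],[50,0]]
[[3,1],[4,4],[16,19],[20,12],[29,1],[33,9],[41,14],[50,0]]
[[3,1],[4,4],[6,20],[10,4],[16,19],[20,12],[29,1],[33,9],[41,14],[50,0]]
[[3,1],[4,4],[6,20],[10,4],[16,19],[20,12],[30,1],[33,9],[41,14],[50,0]]
[[3,1],[4,4],[6,20],[10,4],[16,19],[20,12],[30,1],[33,9],[41,14],[50,0]]
[[3,1],[4,4],[6,20],[10,14],[16,19],[20,12],[30,1],[33,9],[41,14],[50,0]]
[[3,1],[4,4],[6,20],[10,14],[16,20],[23,12],[30,1],[33,9],[41,14],[50,0]]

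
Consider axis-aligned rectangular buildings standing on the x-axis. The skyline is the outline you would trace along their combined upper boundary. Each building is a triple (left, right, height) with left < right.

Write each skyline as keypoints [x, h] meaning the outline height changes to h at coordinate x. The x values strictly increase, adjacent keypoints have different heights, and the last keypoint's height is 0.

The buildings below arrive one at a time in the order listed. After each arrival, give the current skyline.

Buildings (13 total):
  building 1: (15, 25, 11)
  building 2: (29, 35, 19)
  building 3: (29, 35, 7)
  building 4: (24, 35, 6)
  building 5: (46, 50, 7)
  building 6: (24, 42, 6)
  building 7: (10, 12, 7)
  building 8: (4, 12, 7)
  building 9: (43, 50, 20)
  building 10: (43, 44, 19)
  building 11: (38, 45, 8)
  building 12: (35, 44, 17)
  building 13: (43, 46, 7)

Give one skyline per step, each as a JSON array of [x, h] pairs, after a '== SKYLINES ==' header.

== SKYLINES ==
[[15,11],[25,0]]
[[15,11],[25,0],[29,19],[35,0]]
[[15,11],[25,0],[29,19],[35,0]]
[[15,11],[25,6],[29,19],[35,0]]
[[15,11],[25,6],[29,19],[35,0],[46,7],[50,0]]
[[15,11],[25,6],[29,19],[35,6],[42,0],[46,7],[50,0]]
[[10,7],[12,0],[15,11],[25,6],[29,19],[35,6],[42,0],[46,7],[50,0]]
[[4,7],[12,0],[15,11],[25,6],[29,19],[35,6],[42,0],[46,7],[50,0]]
[[4,7],[12,0],[15,11],[25,6],[29,19],[35,6],[42,0],[43,20],[50,0]]
[[4,7],[12,0],[15,11],[25,6],[29,19],[35,6],[42,0],[43,20],[50,0]]
[[4,7],[12,0],[15,11],[25,6],[29,19],[35,6],[38,8],[43,20],[50,0]]
[[4,7],[12,0],[15,11],[25,6],[29,19],[35,17],[43,20],[50,0]]
[[4,7],[12,0],[15,11],[25,6],[29,19],[35,17],[43,20],[50,0]]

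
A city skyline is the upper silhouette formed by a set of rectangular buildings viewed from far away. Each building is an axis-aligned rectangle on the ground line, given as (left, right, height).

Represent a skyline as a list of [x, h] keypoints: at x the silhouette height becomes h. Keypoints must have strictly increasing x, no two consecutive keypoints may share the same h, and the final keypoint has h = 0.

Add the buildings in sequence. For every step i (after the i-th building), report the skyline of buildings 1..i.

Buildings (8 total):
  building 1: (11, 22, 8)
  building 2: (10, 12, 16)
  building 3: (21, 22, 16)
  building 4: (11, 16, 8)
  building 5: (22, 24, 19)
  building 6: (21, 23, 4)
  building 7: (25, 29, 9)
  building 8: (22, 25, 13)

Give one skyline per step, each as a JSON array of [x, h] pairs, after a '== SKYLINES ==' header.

== SKYLINES ==
[[11,8],[22,0]]
[[10,16],[12,8],[22,0]]
[[10,16],[12,8],[21,16],[22,0]]
[[10,16],[12,8],[21,16],[22,0]]
[[10,16],[12,8],[21,16],[22,19],[24,0]]
[[10,16],[12,8],[21,16],[22,19],[24,0]]
[[10,16],[12,8],[21,16],[22,19],[24,0],[25,9],[29,0]]
[[10,16],[12,8],[21,16],[22,19],[24,13],[25,9],[29,0]]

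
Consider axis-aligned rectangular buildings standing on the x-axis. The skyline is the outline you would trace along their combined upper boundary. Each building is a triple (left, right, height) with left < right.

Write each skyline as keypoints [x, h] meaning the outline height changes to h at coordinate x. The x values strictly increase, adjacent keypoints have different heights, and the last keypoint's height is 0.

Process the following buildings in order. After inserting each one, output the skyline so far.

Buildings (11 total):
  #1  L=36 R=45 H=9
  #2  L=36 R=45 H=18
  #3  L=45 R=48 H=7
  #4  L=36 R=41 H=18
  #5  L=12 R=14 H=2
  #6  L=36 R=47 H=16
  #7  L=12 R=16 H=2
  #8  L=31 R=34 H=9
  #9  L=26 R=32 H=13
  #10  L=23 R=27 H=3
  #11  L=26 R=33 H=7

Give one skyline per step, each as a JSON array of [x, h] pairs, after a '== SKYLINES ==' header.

== SKYLINES ==
[[36,9],[45,0]]
[[36,18],[45,0]]
[[36,18],[45,7],[48,0]]
[[36,18],[45,7],[48,0]]
[[12,2],[14,0],[36,18],[45,7],[48,0]]
[[12,2],[14,0],[36,18],[45,16],[47,7],[48,0]]
[[12,2],[16,0],[36,18],[45,16],[47,7],[48,0]]
[[12,2],[16,0],[31,9],[34,0],[36,18],[45,16],[47,7],[48,0]]
[[12,2],[16,0],[26,13],[32,9],[34,0],[36,18],[45,16],[47,7],[48,0]]
[[12,2],[16,0],[23,3],[26,13],[32,9],[34,0],[36,18],[45,16],[47,7],[48,0]]
[[12,2],[16,0],[23,3],[26,13],[32,9],[34,0],[36,18],[45,16],[47,7],[48,0]]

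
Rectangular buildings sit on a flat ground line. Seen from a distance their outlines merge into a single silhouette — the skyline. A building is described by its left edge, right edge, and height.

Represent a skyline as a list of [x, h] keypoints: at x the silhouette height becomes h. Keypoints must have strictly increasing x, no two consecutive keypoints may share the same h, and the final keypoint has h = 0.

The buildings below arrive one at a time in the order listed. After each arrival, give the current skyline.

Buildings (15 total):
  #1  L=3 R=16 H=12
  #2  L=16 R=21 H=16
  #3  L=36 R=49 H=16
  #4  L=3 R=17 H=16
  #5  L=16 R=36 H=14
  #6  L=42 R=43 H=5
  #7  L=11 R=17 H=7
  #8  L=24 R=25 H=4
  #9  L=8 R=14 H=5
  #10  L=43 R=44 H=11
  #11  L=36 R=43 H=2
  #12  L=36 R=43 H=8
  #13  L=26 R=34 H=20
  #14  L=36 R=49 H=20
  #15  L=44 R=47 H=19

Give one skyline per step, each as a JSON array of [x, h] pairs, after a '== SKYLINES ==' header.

== SKYLINES ==
[[3,12],[16,0]]
[[3,12],[16,16],[21,0]]
[[3,12],[16,16],[21,0],[36,16],[49,0]]
[[3,16],[21,0],[36,16],[49,0]]
[[3,16],[21,14],[36,16],[49,0]]
[[3,16],[21,14],[36,16],[49,0]]
[[3,16],[21,14],[36,16],[49,0]]
[[3,16],[21,14],[36,16],[49,0]]
[[3,16],[21,14],[36,16],[49,0]]
[[3,16],[21,14],[36,16],[49,0]]
[[3,16],[21,14],[36,16],[49,0]]
[[3,16],[21,14],[36,16],[49,0]]
[[3,16],[21,14],[26,20],[34,14],[36,16],[49,0]]
[[3,16],[21,14],[26,20],[34,14],[36,20],[49,0]]
[[3,16],[21,14],[26,20],[34,14],[36,20],[49,0]]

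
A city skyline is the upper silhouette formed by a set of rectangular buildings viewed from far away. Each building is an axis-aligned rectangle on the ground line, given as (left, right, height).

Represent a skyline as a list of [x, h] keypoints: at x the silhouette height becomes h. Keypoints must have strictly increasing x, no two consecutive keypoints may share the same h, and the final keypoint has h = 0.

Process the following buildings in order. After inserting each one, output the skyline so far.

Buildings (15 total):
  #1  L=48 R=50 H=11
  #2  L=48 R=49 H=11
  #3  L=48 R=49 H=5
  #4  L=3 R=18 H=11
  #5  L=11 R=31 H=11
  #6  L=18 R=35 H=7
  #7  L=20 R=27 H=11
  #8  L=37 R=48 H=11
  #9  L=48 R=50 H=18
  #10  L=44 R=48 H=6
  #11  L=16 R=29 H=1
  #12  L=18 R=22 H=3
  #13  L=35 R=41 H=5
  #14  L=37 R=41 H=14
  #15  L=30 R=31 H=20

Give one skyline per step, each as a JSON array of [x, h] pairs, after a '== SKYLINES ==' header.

== SKYLINES ==
[[48,11],[50,0]]
[[48,11],[50,0]]
[[48,11],[50,0]]
[[3,11],[18,0],[48,11],[50,0]]
[[3,11],[31,0],[48,11],[50,0]]
[[3,11],[31,7],[35,0],[48,11],[50,0]]
[[3,11],[31,7],[35,0],[48,11],[50,0]]
[[3,11],[31,7],[35,0],[37,11],[50,0]]
[[3,11],[31,7],[35,0],[37,11],[48,18],[50,0]]
[[3,11],[31,7],[35,0],[37,11],[48,18],[50,0]]
[[3,11],[31,7],[35,0],[37,11],[48,18],[50,0]]
[[3,11],[31,7],[35,0],[37,11],[48,18],[50,0]]
[[3,11],[31,7],[35,5],[37,11],[48,18],[50,0]]
[[3,11],[31,7],[35,5],[37,14],[41,11],[48,18],[50,0]]
[[3,11],[30,20],[31,7],[35,5],[37,14],[41,11],[48,18],[50,0]]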